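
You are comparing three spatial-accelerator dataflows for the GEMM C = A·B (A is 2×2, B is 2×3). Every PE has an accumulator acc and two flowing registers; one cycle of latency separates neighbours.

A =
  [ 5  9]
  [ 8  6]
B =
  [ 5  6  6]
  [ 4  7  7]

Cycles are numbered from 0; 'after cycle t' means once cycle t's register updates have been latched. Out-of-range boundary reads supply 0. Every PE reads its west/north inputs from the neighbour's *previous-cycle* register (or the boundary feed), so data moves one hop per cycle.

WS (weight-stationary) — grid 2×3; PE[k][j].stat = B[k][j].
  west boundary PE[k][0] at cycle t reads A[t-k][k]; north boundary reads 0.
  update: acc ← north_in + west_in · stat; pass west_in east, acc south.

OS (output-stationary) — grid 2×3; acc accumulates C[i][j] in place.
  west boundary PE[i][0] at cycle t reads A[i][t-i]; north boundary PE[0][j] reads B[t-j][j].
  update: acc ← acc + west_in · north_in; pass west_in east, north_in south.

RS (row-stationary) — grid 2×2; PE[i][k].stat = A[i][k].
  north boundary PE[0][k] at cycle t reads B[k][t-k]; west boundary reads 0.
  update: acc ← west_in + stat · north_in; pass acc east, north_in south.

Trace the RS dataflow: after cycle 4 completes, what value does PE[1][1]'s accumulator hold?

RS (2×2). Following PE[1][1] plus its west/north inputs:
  c0 r0c1: 0 / 0 / 0
  c0 r1c0: 0 / 0 / 0
  c0 r1c1: 0 / 0 / 0
  c1 r0c1: 61 / 61 / 4
  c1 r1c0: 40 / 40 / 5
  c1 r1c1: 0 / 0 / 0
  c2 r0c1: 93 / 93 / 7
  c2 r1c0: 48 / 48 / 6
  c2 r1c1: 64 / 64 / 4
  c3 r0c1: 93 / 93 / 7
  c3 r1c0: 48 / 48 / 6
  c3 r1c1: 90 / 90 / 7
  c4 r0c1: 0 / 0 / 0
  c4 r1c0: 0 / 0 / 0
  c4 r1c1: 90 / 90 / 7

PE[1][1].acc = 90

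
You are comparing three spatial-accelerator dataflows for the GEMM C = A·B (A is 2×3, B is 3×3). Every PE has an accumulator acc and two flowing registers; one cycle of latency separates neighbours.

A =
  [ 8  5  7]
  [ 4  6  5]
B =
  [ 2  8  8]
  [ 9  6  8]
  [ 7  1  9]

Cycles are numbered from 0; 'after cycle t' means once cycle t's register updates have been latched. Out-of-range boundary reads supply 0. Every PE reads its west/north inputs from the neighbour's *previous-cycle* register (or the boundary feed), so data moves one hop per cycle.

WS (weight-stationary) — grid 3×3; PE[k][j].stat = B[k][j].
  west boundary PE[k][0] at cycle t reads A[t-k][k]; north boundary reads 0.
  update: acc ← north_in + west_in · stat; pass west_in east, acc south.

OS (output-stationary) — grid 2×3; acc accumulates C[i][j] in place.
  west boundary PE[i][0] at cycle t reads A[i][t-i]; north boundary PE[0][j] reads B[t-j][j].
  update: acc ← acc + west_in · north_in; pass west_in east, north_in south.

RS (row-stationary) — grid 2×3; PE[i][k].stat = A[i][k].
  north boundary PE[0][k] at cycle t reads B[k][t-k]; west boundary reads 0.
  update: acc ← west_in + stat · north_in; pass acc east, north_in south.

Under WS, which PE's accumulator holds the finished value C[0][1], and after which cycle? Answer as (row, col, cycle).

Under WS, C[0][1] lands at PE[2][1]:
  @0  [2,1]  acc 0  |  →0  ↓0
  @1  [2,1]  acc 0  |  →0  ↓0
  @2  [2,1]  acc 0  |  →0  ↓0
  @3  [2,1]  acc 101  |  →7  ↓101

(row, col, cycle) = (2, 1, 3)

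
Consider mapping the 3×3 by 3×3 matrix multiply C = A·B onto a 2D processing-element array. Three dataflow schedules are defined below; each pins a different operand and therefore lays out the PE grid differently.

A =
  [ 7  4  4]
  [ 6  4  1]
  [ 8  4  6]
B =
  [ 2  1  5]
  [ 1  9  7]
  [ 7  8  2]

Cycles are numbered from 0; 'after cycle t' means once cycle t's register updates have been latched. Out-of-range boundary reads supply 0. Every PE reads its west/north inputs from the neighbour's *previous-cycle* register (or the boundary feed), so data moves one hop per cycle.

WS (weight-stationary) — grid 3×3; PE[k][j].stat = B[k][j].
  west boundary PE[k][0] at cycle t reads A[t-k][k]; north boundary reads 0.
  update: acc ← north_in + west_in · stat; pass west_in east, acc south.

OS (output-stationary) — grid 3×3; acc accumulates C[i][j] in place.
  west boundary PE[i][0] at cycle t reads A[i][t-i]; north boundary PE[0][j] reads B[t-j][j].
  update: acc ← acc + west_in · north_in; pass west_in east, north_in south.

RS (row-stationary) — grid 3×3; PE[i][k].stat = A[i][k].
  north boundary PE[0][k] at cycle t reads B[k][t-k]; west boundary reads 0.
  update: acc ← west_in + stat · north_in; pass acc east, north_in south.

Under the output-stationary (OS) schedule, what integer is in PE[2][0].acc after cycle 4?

PE[2][0].acc = 62

OS (3×3). Following PE[2][0] plus its west/north inputs:
  c0 r1c0: 0 / 0 / 0
  c0 r2c0: 0 / 0 / 0
  c1 r1c0: 12 / 6 / 2
  c1 r2c0: 0 / 0 / 0
  c2 r1c0: 16 / 4 / 1
  c2 r2c0: 16 / 8 / 2
  c3 r1c0: 23 / 1 / 7
  c3 r2c0: 20 / 4 / 1
  c4 r1c0: 23 / 0 / 0
  c4 r2c0: 62 / 6 / 7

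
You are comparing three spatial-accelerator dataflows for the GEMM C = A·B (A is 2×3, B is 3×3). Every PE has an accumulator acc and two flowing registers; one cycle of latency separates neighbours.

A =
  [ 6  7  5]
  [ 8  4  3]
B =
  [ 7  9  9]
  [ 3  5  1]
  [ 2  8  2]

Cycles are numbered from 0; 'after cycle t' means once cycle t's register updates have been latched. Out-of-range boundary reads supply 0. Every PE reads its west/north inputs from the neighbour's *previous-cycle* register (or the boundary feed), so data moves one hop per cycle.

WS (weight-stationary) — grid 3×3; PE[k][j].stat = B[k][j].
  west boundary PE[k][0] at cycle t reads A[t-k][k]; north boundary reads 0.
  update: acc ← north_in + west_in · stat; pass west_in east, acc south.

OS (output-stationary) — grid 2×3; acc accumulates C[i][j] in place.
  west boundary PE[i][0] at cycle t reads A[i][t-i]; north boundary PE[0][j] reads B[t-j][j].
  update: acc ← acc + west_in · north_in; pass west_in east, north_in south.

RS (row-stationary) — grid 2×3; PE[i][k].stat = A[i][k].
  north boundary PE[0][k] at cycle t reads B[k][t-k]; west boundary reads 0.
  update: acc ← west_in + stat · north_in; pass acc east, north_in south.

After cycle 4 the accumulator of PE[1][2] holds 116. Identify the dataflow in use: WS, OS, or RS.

dataflow = RS

WS [3×3] PE[1][2] across cycles:
  t=0 PE[1][2]: acc=0 h=0 v=0
  t=1 PE[1][2]: acc=0 h=0 v=0
  t=2 PE[1][2]: acc=0 h=0 v=0
  t=3 PE[1][2]: acc=61 h=7 v=61
  t=4 PE[1][2]: acc=76 h=4 v=76
OS [2×3] PE[1][2] across cycles:
  t=0 PE[1][2]: acc=0 h=0 v=0
  t=1 PE[1][2]: acc=0 h=0 v=0
  t=2 PE[1][2]: acc=0 h=0 v=0
  t=3 PE[1][2]: acc=72 h=8 v=9
  t=4 PE[1][2]: acc=76 h=4 v=1
RS [2×3] PE[1][2] across cycles:
  t=0 PE[1][2]: acc=0 h=0 v=0
  t=1 PE[1][2]: acc=0 h=0 v=0
  t=2 PE[1][2]: acc=0 h=0 v=0
  t=3 PE[1][2]: acc=74 h=74 v=2
  t=4 PE[1][2]: acc=116 h=116 v=8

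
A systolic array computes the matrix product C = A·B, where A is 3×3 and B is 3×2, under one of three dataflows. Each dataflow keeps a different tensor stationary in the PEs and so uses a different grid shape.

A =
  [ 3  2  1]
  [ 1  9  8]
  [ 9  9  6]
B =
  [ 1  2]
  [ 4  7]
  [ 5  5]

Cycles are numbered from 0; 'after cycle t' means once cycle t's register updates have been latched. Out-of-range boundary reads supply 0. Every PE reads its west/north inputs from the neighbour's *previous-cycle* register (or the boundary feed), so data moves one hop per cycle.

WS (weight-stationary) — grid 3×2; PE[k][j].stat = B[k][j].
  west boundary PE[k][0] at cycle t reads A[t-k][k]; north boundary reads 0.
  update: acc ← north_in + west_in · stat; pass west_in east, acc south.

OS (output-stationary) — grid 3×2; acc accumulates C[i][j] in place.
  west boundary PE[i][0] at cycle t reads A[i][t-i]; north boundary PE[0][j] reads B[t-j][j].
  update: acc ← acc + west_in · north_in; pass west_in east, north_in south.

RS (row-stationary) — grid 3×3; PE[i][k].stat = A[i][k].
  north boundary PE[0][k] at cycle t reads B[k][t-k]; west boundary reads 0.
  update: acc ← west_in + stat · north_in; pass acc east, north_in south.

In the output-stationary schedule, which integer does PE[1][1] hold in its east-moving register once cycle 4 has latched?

register = 8

Tracing OS — 3×2 array, target PE[1][1]:
  0: (0,1).acc=0  regs=<0,0>
  0: (1,0).acc=0  regs=<0,0>
  0: (1,1).acc=0  regs=<0,0>
  1: (0,1).acc=6  regs=<3,2>
  1: (1,0).acc=1  regs=<1,1>
  1: (1,1).acc=0  regs=<0,0>
  2: (0,1).acc=20  regs=<2,7>
  2: (1,0).acc=37  regs=<9,4>
  2: (1,1).acc=2  regs=<1,2>
  3: (0,1).acc=25  regs=<1,5>
  3: (1,0).acc=77  regs=<8,5>
  3: (1,1).acc=65  regs=<9,7>
  4: (0,1).acc=25  regs=<0,0>
  4: (1,0).acc=77  regs=<0,0>
  4: (1,1).acc=105  regs=<8,5>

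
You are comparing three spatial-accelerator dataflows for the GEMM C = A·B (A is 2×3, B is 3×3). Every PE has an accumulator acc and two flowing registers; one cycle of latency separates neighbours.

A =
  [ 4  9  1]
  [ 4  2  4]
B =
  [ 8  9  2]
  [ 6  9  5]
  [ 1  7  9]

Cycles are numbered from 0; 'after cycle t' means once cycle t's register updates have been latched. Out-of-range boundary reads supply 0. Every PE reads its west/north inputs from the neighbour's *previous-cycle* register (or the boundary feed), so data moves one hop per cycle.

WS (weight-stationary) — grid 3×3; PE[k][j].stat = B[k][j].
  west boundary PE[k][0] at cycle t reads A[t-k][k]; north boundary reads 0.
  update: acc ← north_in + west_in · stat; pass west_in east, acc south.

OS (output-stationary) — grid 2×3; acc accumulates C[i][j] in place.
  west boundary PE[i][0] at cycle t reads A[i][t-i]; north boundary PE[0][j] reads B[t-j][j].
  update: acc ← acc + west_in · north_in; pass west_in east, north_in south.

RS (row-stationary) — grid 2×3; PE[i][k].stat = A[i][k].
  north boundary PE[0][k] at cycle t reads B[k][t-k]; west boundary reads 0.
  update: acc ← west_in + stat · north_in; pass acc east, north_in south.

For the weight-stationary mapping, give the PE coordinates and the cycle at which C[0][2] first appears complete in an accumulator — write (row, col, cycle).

(row, col, cycle) = (2, 2, 4)

WS: C[0][2] accumulates in PE[2][2]:
  c0 r2c2: 0 / 0 / 0
  c1 r2c2: 0 / 0 / 0
  c2 r2c2: 0 / 0 / 0
  c3 r2c2: 0 / 0 / 0
  c4 r2c2: 62 / 1 / 62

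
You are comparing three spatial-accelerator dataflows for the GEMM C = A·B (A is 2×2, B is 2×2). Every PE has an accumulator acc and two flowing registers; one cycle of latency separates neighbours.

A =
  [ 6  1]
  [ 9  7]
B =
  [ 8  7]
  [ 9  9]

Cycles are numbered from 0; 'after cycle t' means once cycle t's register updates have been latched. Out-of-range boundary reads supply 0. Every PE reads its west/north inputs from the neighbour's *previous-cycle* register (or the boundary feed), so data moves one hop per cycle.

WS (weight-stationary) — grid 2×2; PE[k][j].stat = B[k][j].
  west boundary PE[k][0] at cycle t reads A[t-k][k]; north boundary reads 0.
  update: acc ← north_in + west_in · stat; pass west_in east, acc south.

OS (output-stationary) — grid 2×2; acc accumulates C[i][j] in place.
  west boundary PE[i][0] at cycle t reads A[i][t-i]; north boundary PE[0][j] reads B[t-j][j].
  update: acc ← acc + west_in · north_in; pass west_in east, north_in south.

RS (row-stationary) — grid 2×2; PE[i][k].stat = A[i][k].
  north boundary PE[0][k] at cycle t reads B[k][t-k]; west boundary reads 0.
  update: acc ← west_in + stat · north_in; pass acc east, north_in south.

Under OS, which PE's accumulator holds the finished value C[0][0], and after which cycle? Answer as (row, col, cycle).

(row, col, cycle) = (0, 0, 1)

OS: C[0][0] accumulates in PE[0][0]:
  [0] (0,0) acc=48 (h:6 v:8)
  [1] (0,0) acc=57 (h:1 v:9)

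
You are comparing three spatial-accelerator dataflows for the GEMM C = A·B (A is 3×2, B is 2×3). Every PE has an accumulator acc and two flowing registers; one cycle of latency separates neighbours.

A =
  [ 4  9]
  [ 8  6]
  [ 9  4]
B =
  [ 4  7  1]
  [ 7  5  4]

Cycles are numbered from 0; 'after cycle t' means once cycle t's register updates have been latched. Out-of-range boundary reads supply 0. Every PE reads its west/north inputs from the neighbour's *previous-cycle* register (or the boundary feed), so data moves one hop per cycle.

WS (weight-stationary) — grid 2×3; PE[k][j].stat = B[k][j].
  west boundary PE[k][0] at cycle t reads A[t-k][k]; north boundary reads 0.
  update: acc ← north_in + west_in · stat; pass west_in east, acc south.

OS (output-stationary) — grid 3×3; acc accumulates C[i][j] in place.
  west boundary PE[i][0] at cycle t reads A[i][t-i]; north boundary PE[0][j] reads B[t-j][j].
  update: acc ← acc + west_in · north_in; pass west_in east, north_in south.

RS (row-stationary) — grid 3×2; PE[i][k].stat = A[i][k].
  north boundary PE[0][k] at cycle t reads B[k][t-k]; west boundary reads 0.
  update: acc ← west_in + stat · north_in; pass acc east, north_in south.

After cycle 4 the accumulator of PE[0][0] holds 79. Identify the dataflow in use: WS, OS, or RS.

— WS: 2×3; PE[0][0] trace:
  step 0 · PE0,0: acc=16; fwd→4 fwd↓16
  step 1 · PE0,0: acc=32; fwd→8 fwd↓32
  step 2 · PE0,0: acc=36; fwd→9 fwd↓36
  step 3 · PE0,0: acc=0; fwd→0 fwd↓0
  step 4 · PE0,0: acc=0; fwd→0 fwd↓0
— OS: 3×3; PE[0][0] trace:
  step 0 · PE0,0: acc=16; fwd→4 fwd↓4
  step 1 · PE0,0: acc=79; fwd→9 fwd↓7
  step 2 · PE0,0: acc=79; fwd→0 fwd↓0
  step 3 · PE0,0: acc=79; fwd→0 fwd↓0
  step 4 · PE0,0: acc=79; fwd→0 fwd↓0
— RS: 3×2; PE[0][0] trace:
  step 0 · PE0,0: acc=16; fwd→16 fwd↓4
  step 1 · PE0,0: acc=28; fwd→28 fwd↓7
  step 2 · PE0,0: acc=4; fwd→4 fwd↓1
  step 3 · PE0,0: acc=0; fwd→0 fwd↓0
  step 4 · PE0,0: acc=0; fwd→0 fwd↓0

dataflow = OS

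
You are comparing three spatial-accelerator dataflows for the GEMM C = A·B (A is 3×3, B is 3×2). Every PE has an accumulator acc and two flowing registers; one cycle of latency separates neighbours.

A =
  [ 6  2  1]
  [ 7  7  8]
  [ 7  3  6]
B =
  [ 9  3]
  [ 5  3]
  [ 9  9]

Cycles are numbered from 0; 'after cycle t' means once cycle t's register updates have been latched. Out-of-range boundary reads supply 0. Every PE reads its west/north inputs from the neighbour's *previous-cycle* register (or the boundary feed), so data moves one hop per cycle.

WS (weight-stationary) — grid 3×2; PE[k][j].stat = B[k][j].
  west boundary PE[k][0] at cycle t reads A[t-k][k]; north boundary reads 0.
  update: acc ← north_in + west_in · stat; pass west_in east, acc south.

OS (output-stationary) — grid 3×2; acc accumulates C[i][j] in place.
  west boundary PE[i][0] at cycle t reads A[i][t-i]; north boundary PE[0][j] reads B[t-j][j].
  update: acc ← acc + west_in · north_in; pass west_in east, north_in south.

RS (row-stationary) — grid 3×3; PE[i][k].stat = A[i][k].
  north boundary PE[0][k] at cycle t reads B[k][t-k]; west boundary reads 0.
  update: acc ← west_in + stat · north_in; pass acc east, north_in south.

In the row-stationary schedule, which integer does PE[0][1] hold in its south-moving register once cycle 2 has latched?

RS on a 3×3 grid — tracing PE[0][1] and its feeders:
  t=0 PE[0][0]: acc=54 h=54 v=9
  t=0 PE[0][1]: acc=0 h=0 v=0
  t=1 PE[0][0]: acc=18 h=18 v=3
  t=1 PE[0][1]: acc=64 h=64 v=5
  t=2 PE[0][0]: acc=0 h=0 v=0
  t=2 PE[0][1]: acc=24 h=24 v=3

register = 3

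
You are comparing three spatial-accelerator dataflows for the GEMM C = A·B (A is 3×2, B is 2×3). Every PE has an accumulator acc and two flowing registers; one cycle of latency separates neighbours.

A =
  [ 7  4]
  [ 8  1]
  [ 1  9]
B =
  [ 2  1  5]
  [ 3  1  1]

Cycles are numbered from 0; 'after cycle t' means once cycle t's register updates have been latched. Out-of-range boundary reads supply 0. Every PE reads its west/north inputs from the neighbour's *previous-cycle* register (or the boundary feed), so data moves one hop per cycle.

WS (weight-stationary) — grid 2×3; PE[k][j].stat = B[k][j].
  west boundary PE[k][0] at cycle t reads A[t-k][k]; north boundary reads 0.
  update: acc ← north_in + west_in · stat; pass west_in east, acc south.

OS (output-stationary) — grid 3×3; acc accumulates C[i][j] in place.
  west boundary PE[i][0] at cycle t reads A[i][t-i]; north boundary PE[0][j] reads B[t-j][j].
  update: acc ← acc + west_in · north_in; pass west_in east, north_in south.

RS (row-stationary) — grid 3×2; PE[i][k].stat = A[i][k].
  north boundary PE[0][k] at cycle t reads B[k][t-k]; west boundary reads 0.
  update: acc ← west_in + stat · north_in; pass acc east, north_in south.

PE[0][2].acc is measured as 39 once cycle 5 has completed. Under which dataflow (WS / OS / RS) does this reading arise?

WS (2×3 grid), PE[0][2]:
  after 0 — PE[0][2] acc=0, pass-E 0, pass-S 0
  after 1 — PE[0][2] acc=0, pass-E 0, pass-S 0
  after 2 — PE[0][2] acc=35, pass-E 7, pass-S 35
  after 3 — PE[0][2] acc=40, pass-E 8, pass-S 40
  after 4 — PE[0][2] acc=5, pass-E 1, pass-S 5
  after 5 — PE[0][2] acc=0, pass-E 0, pass-S 0
OS (3×3 grid), PE[0][2]:
  after 0 — PE[0][2] acc=0, pass-E 0, pass-S 0
  after 1 — PE[0][2] acc=0, pass-E 0, pass-S 0
  after 2 — PE[0][2] acc=35, pass-E 7, pass-S 5
  after 3 — PE[0][2] acc=39, pass-E 4, pass-S 1
  after 4 — PE[0][2] acc=39, pass-E 0, pass-S 0
  after 5 — PE[0][2] acc=39, pass-E 0, pass-S 0
RS (3×2): PE[0][2] does not exist.

dataflow = OS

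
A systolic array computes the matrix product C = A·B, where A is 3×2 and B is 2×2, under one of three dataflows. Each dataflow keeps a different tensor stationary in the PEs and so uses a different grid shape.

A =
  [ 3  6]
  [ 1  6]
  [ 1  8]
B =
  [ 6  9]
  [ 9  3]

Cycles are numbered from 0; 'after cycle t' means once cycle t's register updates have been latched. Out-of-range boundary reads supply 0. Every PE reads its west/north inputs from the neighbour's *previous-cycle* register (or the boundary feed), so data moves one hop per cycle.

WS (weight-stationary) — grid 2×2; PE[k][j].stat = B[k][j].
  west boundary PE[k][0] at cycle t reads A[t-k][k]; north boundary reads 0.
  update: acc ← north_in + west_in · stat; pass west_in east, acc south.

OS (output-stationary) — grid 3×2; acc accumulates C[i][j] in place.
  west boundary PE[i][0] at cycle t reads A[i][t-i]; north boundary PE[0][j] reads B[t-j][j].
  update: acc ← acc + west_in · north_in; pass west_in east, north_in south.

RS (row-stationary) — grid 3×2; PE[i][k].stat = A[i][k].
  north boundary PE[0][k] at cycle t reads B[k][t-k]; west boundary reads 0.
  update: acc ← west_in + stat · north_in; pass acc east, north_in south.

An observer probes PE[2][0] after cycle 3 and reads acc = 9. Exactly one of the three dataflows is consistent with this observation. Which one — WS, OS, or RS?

dataflow = RS

WS: PE[2][0] is outside its 2×2 grid.
OS [3×2] PE[2][0] across cycles:
  cycle 0: PE[2][0] → acc 0, east 0, south 0
  cycle 1: PE[2][0] → acc 0, east 0, south 0
  cycle 2: PE[2][0] → acc 6, east 1, south 6
  cycle 3: PE[2][0] → acc 78, east 8, south 9
RS [3×2] PE[2][0] across cycles:
  cycle 0: PE[2][0] → acc 0, east 0, south 0
  cycle 1: PE[2][0] → acc 0, east 0, south 0
  cycle 2: PE[2][0] → acc 6, east 6, south 6
  cycle 3: PE[2][0] → acc 9, east 9, south 9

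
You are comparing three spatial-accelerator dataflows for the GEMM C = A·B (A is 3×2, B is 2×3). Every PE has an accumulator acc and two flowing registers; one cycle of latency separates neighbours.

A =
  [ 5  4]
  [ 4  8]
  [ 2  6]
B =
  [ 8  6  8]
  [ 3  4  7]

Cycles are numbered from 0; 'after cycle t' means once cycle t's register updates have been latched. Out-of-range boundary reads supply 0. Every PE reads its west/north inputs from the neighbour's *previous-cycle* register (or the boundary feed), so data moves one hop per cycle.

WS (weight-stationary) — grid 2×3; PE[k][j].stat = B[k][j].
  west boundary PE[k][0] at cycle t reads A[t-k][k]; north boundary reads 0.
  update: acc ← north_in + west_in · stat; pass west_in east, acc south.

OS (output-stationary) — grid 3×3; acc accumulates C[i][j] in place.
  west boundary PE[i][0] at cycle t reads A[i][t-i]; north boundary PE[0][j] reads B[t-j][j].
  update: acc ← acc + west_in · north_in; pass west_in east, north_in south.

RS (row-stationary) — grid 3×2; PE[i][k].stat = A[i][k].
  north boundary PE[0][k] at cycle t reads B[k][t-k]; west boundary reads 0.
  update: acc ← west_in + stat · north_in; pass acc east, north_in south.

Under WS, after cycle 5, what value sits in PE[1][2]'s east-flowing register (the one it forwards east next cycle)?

WS (2×3). Following PE[1][2] plus its west/north inputs:
  after 0 — PE[0][2] acc=0, pass-E 0, pass-S 0
  after 0 — PE[1][1] acc=0, pass-E 0, pass-S 0
  after 0 — PE[1][2] acc=0, pass-E 0, pass-S 0
  after 1 — PE[0][2] acc=0, pass-E 0, pass-S 0
  after 1 — PE[1][1] acc=0, pass-E 0, pass-S 0
  after 1 — PE[1][2] acc=0, pass-E 0, pass-S 0
  after 2 — PE[0][2] acc=40, pass-E 5, pass-S 40
  after 2 — PE[1][1] acc=46, pass-E 4, pass-S 46
  after 2 — PE[1][2] acc=0, pass-E 0, pass-S 0
  after 3 — PE[0][2] acc=32, pass-E 4, pass-S 32
  after 3 — PE[1][1] acc=56, pass-E 8, pass-S 56
  after 3 — PE[1][2] acc=68, pass-E 4, pass-S 68
  after 4 — PE[0][2] acc=16, pass-E 2, pass-S 16
  after 4 — PE[1][1] acc=36, pass-E 6, pass-S 36
  after 4 — PE[1][2] acc=88, pass-E 8, pass-S 88
  after 5 — PE[0][2] acc=0, pass-E 0, pass-S 0
  after 5 — PE[1][1] acc=0, pass-E 0, pass-S 0
  after 5 — PE[1][2] acc=58, pass-E 6, pass-S 58

register = 6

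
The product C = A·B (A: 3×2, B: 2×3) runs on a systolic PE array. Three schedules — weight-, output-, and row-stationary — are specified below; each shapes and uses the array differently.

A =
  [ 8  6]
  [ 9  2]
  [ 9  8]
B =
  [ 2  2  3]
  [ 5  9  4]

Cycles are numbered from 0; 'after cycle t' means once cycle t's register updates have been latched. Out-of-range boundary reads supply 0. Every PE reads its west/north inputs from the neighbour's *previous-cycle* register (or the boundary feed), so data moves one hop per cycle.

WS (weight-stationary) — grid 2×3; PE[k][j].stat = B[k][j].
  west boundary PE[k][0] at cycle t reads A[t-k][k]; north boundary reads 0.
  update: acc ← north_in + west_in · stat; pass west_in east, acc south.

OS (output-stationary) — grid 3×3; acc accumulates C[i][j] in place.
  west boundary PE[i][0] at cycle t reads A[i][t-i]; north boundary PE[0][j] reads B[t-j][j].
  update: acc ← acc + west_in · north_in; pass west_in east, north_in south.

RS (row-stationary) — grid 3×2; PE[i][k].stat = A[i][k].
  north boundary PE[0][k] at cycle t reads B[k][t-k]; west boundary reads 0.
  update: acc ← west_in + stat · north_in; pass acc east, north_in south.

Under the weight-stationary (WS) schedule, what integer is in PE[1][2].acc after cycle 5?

PE[1][2].acc = 59

WS 2×3: PE[1][2] cycle-by-cycle (with neighbour feeds):
  @0  [0,2]  acc 0  |  →0  ↓0
  @0  [1,1]  acc 0  |  →0  ↓0
  @0  [1,2]  acc 0  |  →0  ↓0
  @1  [0,2]  acc 0  |  →0  ↓0
  @1  [1,1]  acc 0  |  →0  ↓0
  @1  [1,2]  acc 0  |  →0  ↓0
  @2  [0,2]  acc 24  |  →8  ↓24
  @2  [1,1]  acc 70  |  →6  ↓70
  @2  [1,2]  acc 0  |  →0  ↓0
  @3  [0,2]  acc 27  |  →9  ↓27
  @3  [1,1]  acc 36  |  →2  ↓36
  @3  [1,2]  acc 48  |  →6  ↓48
  @4  [0,2]  acc 27  |  →9  ↓27
  @4  [1,1]  acc 90  |  →8  ↓90
  @4  [1,2]  acc 35  |  →2  ↓35
  @5  [0,2]  acc 0  |  →0  ↓0
  @5  [1,1]  acc 0  |  →0  ↓0
  @5  [1,2]  acc 59  |  →8  ↓59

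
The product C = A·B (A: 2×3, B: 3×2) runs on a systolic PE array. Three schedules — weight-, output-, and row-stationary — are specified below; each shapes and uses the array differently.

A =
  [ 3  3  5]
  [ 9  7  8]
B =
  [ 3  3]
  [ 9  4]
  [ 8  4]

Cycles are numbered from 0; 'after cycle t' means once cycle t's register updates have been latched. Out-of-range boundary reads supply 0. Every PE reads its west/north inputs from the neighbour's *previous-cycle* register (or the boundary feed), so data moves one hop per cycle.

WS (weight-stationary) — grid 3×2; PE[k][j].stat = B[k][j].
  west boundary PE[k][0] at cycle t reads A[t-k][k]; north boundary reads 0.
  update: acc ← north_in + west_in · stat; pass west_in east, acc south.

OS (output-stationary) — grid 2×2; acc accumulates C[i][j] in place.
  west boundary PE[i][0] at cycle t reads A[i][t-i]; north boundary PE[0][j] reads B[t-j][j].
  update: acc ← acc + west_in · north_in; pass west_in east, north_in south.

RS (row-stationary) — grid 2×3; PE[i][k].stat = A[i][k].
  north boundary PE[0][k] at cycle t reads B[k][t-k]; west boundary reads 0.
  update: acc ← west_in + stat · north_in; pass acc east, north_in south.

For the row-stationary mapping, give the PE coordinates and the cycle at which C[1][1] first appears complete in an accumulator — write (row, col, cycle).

Under RS, C[1][1] lands at PE[1][2]:
  0: (1,2).acc=0  regs=<0,0>
  1: (1,2).acc=0  regs=<0,0>
  2: (1,2).acc=0  regs=<0,0>
  3: (1,2).acc=154  regs=<154,8>
  4: (1,2).acc=87  regs=<87,4>

(row, col, cycle) = (1, 2, 4)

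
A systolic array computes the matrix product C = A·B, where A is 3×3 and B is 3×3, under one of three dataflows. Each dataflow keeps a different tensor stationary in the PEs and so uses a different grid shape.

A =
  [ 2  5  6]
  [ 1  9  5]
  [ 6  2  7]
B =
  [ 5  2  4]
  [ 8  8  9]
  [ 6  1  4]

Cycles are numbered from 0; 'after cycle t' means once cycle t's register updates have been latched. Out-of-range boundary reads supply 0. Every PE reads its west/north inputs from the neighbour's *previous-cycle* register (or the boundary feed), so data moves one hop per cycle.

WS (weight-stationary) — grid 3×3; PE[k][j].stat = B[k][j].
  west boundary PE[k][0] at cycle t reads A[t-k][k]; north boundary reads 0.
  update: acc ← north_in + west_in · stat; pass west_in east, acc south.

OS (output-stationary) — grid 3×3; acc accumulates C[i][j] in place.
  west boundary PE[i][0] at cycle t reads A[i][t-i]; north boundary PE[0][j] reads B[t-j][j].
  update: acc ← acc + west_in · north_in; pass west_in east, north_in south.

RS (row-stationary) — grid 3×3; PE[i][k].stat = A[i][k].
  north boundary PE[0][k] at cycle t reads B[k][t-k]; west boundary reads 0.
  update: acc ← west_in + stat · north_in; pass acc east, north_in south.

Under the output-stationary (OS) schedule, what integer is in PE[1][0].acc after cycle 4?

OS on a 3×3 grid — tracing PE[1][0] and its feeders:
  after 0 — PE[0][0] acc=10, pass-E 2, pass-S 5
  after 0 — PE[1][0] acc=0, pass-E 0, pass-S 0
  after 1 — PE[0][0] acc=50, pass-E 5, pass-S 8
  after 1 — PE[1][0] acc=5, pass-E 1, pass-S 5
  after 2 — PE[0][0] acc=86, pass-E 6, pass-S 6
  after 2 — PE[1][0] acc=77, pass-E 9, pass-S 8
  after 3 — PE[0][0] acc=86, pass-E 0, pass-S 0
  after 3 — PE[1][0] acc=107, pass-E 5, pass-S 6
  after 4 — PE[0][0] acc=86, pass-E 0, pass-S 0
  after 4 — PE[1][0] acc=107, pass-E 0, pass-S 0

PE[1][0].acc = 107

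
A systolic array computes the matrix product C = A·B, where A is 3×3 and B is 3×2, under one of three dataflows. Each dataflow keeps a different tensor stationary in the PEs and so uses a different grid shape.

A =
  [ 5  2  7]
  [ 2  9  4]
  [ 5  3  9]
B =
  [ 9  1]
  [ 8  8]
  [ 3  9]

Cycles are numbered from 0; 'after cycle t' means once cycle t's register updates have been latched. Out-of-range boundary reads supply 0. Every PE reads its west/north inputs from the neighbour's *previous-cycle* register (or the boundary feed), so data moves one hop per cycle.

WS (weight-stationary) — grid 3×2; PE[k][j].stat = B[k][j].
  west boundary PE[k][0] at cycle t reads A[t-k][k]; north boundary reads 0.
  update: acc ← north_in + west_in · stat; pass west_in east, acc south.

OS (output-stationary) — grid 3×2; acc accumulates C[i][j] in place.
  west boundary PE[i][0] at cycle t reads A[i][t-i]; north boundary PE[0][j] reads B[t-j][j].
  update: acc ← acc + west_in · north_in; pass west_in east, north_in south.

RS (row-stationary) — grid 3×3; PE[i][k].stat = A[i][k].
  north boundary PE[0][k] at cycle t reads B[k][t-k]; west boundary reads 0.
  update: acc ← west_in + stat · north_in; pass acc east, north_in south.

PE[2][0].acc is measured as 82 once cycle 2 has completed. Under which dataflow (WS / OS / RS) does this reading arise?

— WS: 3×2; PE[2][0] trace:
  step 0 · PE2,0: acc=0; fwd→0 fwd↓0
  step 1 · PE2,0: acc=0; fwd→0 fwd↓0
  step 2 · PE2,0: acc=82; fwd→7 fwd↓82
— OS: 3×2; PE[2][0] trace:
  step 0 · PE2,0: acc=0; fwd→0 fwd↓0
  step 1 · PE2,0: acc=0; fwd→0 fwd↓0
  step 2 · PE2,0: acc=45; fwd→5 fwd↓9
— RS: 3×3; PE[2][0] trace:
  step 0 · PE2,0: acc=0; fwd→0 fwd↓0
  step 1 · PE2,0: acc=0; fwd→0 fwd↓0
  step 2 · PE2,0: acc=45; fwd→45 fwd↓9

dataflow = WS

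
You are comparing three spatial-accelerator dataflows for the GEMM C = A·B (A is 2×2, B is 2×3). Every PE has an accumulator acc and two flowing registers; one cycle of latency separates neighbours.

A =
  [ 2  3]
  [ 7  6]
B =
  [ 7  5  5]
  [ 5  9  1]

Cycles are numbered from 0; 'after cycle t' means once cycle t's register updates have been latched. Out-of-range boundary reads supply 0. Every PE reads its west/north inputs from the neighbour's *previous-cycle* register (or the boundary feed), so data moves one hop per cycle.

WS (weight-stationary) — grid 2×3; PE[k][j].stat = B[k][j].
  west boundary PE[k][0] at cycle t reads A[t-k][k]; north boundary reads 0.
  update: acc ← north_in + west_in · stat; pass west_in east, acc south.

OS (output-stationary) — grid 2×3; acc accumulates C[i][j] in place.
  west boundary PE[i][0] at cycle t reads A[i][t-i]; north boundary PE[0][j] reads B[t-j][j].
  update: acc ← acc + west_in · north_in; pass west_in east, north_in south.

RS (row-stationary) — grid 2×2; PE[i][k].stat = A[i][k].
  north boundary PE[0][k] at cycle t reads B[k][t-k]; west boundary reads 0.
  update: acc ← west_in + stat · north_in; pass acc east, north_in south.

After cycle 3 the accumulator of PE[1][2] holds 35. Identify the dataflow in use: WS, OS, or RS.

dataflow = OS

WS (2×3 grid), PE[1][2]:
  0: (1,2).acc=0  regs=<0,0>
  1: (1,2).acc=0  regs=<0,0>
  2: (1,2).acc=0  regs=<0,0>
  3: (1,2).acc=13  regs=<3,13>
OS (2×3 grid), PE[1][2]:
  0: (1,2).acc=0  regs=<0,0>
  1: (1,2).acc=0  regs=<0,0>
  2: (1,2).acc=0  regs=<0,0>
  3: (1,2).acc=35  regs=<7,5>
— RS: 2×2 array has no PE[1][2].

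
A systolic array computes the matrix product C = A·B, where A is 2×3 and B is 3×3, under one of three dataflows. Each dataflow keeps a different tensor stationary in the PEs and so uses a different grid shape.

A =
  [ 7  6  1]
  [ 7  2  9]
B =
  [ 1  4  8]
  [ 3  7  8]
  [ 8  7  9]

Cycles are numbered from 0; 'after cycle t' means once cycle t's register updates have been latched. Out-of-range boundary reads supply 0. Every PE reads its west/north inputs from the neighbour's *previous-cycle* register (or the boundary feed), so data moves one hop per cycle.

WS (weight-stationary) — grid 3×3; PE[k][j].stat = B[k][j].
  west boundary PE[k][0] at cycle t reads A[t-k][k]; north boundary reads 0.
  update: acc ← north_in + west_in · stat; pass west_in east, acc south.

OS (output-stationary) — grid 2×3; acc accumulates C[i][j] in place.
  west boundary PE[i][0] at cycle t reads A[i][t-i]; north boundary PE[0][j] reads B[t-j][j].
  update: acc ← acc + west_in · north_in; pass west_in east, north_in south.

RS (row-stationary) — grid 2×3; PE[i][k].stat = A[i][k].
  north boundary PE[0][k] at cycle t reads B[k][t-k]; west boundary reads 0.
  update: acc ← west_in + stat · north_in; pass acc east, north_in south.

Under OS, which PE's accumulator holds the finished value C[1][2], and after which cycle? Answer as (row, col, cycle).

(row, col, cycle) = (1, 2, 5)

Under OS, C[1][2] lands at PE[1][2]:
  0: (1,2).acc=0  regs=<0,0>
  1: (1,2).acc=0  regs=<0,0>
  2: (1,2).acc=0  regs=<0,0>
  3: (1,2).acc=56  regs=<7,8>
  4: (1,2).acc=72  regs=<2,8>
  5: (1,2).acc=153  regs=<9,9>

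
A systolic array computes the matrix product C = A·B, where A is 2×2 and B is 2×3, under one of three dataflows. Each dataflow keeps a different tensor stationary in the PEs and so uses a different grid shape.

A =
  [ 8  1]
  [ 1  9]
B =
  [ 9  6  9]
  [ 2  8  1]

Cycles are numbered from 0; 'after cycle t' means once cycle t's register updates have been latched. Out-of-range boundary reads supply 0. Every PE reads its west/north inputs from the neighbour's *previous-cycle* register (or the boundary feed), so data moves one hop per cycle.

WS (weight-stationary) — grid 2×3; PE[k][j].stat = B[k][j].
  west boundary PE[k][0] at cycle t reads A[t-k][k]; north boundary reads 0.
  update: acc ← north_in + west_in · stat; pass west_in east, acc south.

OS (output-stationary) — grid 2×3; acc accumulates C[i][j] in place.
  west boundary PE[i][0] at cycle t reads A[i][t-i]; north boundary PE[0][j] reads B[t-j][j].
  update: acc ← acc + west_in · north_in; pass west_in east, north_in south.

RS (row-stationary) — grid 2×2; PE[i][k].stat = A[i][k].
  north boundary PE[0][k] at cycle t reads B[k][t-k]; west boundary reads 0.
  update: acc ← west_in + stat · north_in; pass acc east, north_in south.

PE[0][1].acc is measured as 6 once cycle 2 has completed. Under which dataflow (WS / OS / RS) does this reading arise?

— WS: 2×3; PE[0][1] trace:
  cycle 0: PE[0][1] → acc 0, east 0, south 0
  cycle 1: PE[0][1] → acc 48, east 8, south 48
  cycle 2: PE[0][1] → acc 6, east 1, south 6
— OS: 2×3; PE[0][1] trace:
  cycle 0: PE[0][1] → acc 0, east 0, south 0
  cycle 1: PE[0][1] → acc 48, east 8, south 6
  cycle 2: PE[0][1] → acc 56, east 1, south 8
— RS: 2×2; PE[0][1] trace:
  cycle 0: PE[0][1] → acc 0, east 0, south 0
  cycle 1: PE[0][1] → acc 74, east 74, south 2
  cycle 2: PE[0][1] → acc 56, east 56, south 8

dataflow = WS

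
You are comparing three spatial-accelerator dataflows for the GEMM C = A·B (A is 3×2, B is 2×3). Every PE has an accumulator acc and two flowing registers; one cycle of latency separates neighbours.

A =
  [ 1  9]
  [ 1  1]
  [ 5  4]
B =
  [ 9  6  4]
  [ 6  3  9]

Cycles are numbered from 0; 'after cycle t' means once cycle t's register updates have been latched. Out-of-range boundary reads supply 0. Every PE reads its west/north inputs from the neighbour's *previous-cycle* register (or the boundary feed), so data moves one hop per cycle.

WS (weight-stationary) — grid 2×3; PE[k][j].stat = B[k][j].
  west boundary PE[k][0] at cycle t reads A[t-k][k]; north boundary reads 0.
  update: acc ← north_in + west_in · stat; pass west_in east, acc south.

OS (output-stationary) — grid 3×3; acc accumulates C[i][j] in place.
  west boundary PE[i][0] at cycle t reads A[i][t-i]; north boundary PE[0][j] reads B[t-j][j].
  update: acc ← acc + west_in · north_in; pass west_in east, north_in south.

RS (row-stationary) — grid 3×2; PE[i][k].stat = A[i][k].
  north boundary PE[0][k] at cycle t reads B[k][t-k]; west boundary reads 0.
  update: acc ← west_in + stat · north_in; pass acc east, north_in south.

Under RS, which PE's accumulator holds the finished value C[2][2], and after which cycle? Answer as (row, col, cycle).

RS — PE[2][1] is where C[2][2] collects:
  0: (2,1).acc=0  regs=<0,0>
  1: (2,1).acc=0  regs=<0,0>
  2: (2,1).acc=0  regs=<0,0>
  3: (2,1).acc=69  regs=<69,6>
  4: (2,1).acc=42  regs=<42,3>
  5: (2,1).acc=56  regs=<56,9>

(row, col, cycle) = (2, 1, 5)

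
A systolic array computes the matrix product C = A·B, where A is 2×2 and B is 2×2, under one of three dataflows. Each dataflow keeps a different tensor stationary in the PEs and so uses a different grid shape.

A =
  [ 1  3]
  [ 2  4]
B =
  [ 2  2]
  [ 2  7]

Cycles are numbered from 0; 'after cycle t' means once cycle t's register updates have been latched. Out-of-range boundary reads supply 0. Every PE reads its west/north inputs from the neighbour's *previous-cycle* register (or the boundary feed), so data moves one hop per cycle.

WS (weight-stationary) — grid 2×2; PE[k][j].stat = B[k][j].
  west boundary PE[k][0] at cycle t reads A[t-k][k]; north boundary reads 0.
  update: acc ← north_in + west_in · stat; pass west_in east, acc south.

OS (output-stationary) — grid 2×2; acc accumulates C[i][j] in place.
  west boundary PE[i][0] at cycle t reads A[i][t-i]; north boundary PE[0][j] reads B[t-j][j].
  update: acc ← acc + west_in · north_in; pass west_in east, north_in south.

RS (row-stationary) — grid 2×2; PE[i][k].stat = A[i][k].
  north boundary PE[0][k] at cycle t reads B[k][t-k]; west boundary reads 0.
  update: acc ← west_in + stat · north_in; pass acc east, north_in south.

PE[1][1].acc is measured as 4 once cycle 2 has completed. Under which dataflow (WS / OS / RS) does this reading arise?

— WS: 2×2; PE[1][1] trace:
  c0 r1c1: 0 / 0 / 0
  c1 r1c1: 0 / 0 / 0
  c2 r1c1: 23 / 3 / 23
— OS: 2×2; PE[1][1] trace:
  c0 r1c1: 0 / 0 / 0
  c1 r1c1: 0 / 0 / 0
  c2 r1c1: 4 / 2 / 2
— RS: 2×2; PE[1][1] trace:
  c0 r1c1: 0 / 0 / 0
  c1 r1c1: 0 / 0 / 0
  c2 r1c1: 12 / 12 / 2

dataflow = OS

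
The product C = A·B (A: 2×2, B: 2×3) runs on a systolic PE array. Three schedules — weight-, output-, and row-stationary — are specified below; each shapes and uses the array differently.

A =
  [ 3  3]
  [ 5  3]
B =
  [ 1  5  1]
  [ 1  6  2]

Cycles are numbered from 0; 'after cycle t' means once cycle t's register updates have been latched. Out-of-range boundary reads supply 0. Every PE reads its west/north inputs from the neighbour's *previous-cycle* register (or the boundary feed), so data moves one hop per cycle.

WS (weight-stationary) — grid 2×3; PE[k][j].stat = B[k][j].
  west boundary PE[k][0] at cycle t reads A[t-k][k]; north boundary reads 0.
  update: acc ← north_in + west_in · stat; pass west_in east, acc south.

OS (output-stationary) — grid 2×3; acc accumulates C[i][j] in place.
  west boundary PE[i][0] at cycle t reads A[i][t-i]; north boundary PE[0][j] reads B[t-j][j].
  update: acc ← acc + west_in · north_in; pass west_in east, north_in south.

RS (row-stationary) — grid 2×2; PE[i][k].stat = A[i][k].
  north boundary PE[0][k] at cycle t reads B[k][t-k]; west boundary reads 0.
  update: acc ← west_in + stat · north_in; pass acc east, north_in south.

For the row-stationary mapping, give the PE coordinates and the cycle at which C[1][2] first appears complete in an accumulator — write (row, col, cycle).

RS: C[1][2] accumulates in PE[1][1]:
  c0 r1c1: 0 / 0 / 0
  c1 r1c1: 0 / 0 / 0
  c2 r1c1: 8 / 8 / 1
  c3 r1c1: 43 / 43 / 6
  c4 r1c1: 11 / 11 / 2

(row, col, cycle) = (1, 1, 4)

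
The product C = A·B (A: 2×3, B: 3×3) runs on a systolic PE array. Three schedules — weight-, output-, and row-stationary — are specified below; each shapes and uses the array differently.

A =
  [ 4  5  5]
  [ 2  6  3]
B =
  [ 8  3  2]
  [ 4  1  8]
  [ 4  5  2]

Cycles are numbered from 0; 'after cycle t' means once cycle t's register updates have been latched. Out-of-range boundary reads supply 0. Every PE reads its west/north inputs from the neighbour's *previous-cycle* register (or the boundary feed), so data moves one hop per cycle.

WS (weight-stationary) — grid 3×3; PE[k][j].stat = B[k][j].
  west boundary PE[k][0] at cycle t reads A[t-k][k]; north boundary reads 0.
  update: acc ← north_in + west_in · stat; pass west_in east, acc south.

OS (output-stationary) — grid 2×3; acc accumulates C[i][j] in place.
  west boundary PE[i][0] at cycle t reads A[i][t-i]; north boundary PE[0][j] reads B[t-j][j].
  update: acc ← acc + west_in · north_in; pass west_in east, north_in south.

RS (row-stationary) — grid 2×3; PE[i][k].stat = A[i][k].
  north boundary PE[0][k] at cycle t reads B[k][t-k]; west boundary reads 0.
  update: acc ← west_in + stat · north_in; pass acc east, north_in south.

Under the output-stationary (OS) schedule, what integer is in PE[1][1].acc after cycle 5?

PE[1][1].acc = 27

OS on a 2×3 grid — tracing PE[1][1] and its feeders:
  step 0 · PE0,1: acc=0; fwd→0 fwd↓0
  step 0 · PE1,0: acc=0; fwd→0 fwd↓0
  step 0 · PE1,1: acc=0; fwd→0 fwd↓0
  step 1 · PE0,1: acc=12; fwd→4 fwd↓3
  step 1 · PE1,0: acc=16; fwd→2 fwd↓8
  step 1 · PE1,1: acc=0; fwd→0 fwd↓0
  step 2 · PE0,1: acc=17; fwd→5 fwd↓1
  step 2 · PE1,0: acc=40; fwd→6 fwd↓4
  step 2 · PE1,1: acc=6; fwd→2 fwd↓3
  step 3 · PE0,1: acc=42; fwd→5 fwd↓5
  step 3 · PE1,0: acc=52; fwd→3 fwd↓4
  step 3 · PE1,1: acc=12; fwd→6 fwd↓1
  step 4 · PE0,1: acc=42; fwd→0 fwd↓0
  step 4 · PE1,0: acc=52; fwd→0 fwd↓0
  step 4 · PE1,1: acc=27; fwd→3 fwd↓5
  step 5 · PE0,1: acc=42; fwd→0 fwd↓0
  step 5 · PE1,0: acc=52; fwd→0 fwd↓0
  step 5 · PE1,1: acc=27; fwd→0 fwd↓0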